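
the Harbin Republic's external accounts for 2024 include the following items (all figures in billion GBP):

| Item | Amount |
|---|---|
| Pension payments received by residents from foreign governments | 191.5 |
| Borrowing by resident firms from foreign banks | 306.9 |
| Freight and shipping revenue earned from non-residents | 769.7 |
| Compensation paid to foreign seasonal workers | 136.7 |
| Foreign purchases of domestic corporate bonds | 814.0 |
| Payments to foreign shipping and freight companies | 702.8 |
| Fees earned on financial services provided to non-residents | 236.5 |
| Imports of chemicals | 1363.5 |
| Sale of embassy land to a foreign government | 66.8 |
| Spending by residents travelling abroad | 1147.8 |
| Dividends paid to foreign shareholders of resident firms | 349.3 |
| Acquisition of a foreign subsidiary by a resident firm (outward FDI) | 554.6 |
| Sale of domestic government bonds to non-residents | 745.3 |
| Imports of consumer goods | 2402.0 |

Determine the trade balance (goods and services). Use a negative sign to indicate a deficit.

-4609.9

Goods: -2402.0 - 1363.5 = -3765.5
Services: 769.7 - 1147.8 + 236.5 - 702.8 = -844.4
Trade balance = -3765.5 + (-844.4) = -4609.9
(Excluded from the trade balance — secondary income: pension payments received by residents from foreign governments 191.5; financial account: borrowing by resident firms from foreign banks 306.9, foreign purchases of domestic corporate bonds 814.0, acquisition of a foreign subsidiary by a resident firm (outward FDI) 554.6, sale of domestic government bonds to non-residents 745.3; primary income: compensation paid to foreign seasonal workers 136.7, dividends paid to foreign shareholders of resident firms 349.3; capital account: sale of embassy land to a foreign government 66.8.)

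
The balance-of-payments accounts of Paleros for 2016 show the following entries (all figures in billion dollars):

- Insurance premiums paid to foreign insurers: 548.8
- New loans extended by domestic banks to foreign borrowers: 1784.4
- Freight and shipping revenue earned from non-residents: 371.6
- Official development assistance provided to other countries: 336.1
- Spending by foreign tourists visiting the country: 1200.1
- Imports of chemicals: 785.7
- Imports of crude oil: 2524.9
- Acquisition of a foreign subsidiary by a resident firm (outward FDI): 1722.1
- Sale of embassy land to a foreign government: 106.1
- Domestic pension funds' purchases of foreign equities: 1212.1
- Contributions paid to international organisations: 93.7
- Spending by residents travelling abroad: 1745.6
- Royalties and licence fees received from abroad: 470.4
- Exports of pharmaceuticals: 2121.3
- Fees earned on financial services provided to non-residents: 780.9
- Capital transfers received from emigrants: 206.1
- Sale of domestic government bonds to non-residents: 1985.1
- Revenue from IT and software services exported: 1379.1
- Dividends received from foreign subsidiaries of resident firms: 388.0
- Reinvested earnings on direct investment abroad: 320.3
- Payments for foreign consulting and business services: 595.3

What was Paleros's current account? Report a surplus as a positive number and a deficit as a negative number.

401.6

Goods: 2121.3 - 785.7 - 2524.9 = -1189.3
Services: 1379.1 - 1745.6 + 371.6 + 780.9 - 595.3 - 548.8 + 1200.1 + 470.4 = 1312.4
Primary income: 320.3 + 388.0 = 708.3
Secondary income: -336.1 - 93.7 = -429.8
Current account = (-1189.3) + 1312.4 + 708.3 + (-429.8) = 401.6
(Excluded from the current account — financial account: new loans extended by domestic banks to foreign borrowers 1784.4, acquisition of a foreign subsidiary by a resident firm (outward FDI) 1722.1, domestic pension funds' purchases of foreign equities 1212.1, sale of domestic government bonds to non-residents 1985.1; capital account: sale of embassy land to a foreign government 106.1, capital transfers received from emigrants 206.1.)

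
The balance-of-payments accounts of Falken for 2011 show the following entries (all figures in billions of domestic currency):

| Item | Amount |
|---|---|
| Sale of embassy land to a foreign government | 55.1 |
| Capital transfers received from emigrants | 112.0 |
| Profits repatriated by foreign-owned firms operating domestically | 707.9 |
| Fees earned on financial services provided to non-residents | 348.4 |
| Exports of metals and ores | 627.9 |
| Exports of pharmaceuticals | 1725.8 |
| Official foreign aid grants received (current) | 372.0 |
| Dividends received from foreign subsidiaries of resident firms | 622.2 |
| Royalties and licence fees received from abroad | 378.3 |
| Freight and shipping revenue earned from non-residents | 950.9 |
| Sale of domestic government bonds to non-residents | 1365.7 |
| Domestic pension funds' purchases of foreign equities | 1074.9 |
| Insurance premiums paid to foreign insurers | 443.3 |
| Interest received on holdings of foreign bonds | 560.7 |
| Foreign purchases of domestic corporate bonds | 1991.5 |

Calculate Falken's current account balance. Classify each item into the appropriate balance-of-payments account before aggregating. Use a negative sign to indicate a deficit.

Goods: 627.9 + 1725.8 = 2353.7
Services: 348.4 - 443.3 + 378.3 + 950.9 = 1234.3
Primary income: 622.2 + 560.7 - 707.9 = 475.0
Secondary income: 372.0
Current account = 2353.7 + 1234.3 + 475.0 + 372.0 = 4435.0
(Excluded from the current account — capital account: sale of embassy land to a foreign government 55.1, capital transfers received from emigrants 112.0; financial account: sale of domestic government bonds to non-residents 1365.7, domestic pension funds' purchases of foreign equities 1074.9, foreign purchases of domestic corporate bonds 1991.5.)

4435.0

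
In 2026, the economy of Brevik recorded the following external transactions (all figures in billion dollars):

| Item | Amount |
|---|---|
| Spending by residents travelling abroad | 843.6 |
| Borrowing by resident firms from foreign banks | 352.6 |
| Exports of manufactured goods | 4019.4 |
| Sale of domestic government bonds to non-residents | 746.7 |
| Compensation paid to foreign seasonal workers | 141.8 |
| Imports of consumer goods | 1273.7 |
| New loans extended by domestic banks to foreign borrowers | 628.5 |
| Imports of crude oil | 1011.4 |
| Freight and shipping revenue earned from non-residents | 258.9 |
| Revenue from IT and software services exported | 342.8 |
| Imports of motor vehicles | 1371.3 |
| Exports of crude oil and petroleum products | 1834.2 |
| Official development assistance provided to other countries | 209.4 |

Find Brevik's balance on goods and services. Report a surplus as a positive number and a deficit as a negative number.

1955.3

Goods: 1834.2 - 1011.4 - 1371.3 + 4019.4 - 1273.7 = 2197.2
Services: 342.8 - 843.6 + 258.9 = -241.9
Trade balance = 2197.2 + (-241.9) = 1955.3
(Excluded from the trade balance — financial account: borrowing by resident firms from foreign banks 352.6, sale of domestic government bonds to non-residents 746.7, new loans extended by domestic banks to foreign borrowers 628.5; primary income: compensation paid to foreign seasonal workers 141.8; secondary income: official development assistance provided to other countries 209.4.)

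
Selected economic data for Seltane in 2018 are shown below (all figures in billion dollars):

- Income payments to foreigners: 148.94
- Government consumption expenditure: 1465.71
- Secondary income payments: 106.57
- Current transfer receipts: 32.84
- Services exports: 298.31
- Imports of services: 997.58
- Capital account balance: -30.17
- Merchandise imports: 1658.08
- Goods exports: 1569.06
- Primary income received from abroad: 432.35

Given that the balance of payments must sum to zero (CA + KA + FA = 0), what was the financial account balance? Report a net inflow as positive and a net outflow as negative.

608.78

Goods balance = 1569.06 - 1658.08 = -89.02
Services balance = 298.31 - 997.58 = -699.27
Trade balance (goods + services) = -89.02 + (-699.27) = -788.29
Net primary income = 432.35 - 148.94 = 283.41
Net secondary income = 32.84 - 106.57 = -73.73
Current account = -788.29 + 283.41 + (-73.73) = -578.61
Financial account = -(-578.61 + (-30.17)) = 608.78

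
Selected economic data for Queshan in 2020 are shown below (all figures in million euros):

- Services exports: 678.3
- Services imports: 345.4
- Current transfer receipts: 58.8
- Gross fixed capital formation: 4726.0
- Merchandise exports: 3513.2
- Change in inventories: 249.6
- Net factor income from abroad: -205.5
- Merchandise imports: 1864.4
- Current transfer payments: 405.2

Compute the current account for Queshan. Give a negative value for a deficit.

1429.8

Goods balance = 3513.2 - 1864.4 = 1648.8
Services balance = 678.3 - 345.4 = 332.9
Trade balance (goods + services) = 1648.8 + 332.9 = 1981.7
Net primary income = -205.5
Net secondary income = 58.8 - 405.2 = -346.4
Current account = 1981.7 + (-205.5) + (-346.4) = 1429.8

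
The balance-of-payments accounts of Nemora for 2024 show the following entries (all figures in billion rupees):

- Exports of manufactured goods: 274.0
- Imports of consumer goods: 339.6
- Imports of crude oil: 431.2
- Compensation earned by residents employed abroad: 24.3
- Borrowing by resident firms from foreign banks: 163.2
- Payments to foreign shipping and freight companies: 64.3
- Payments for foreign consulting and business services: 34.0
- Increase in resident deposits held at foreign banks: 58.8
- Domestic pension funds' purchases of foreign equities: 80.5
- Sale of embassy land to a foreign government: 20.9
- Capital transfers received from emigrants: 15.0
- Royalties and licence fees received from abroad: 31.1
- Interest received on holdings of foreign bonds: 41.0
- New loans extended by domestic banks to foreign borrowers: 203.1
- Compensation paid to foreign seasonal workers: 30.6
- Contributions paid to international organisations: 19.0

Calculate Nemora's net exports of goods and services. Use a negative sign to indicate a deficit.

Goods: 274.0 - 431.2 - 339.6 = -496.8
Services: -34.0 + 31.1 - 64.3 = -67.2
Trade balance = -496.8 + (-67.2) = -564.0
(Excluded from the trade balance — primary income: compensation earned by residents employed abroad 24.3, interest received on holdings of foreign bonds 41.0, compensation paid to foreign seasonal workers 30.6; financial account: borrowing by resident firms from foreign banks 163.2, increase in resident deposits held at foreign banks 58.8, domestic pension funds' purchases of foreign equities 80.5, new loans extended by domestic banks to foreign borrowers 203.1; capital account: sale of embassy land to a foreign government 20.9, capital transfers received from emigrants 15.0; secondary income: contributions paid to international organisations 19.0.)

-564.0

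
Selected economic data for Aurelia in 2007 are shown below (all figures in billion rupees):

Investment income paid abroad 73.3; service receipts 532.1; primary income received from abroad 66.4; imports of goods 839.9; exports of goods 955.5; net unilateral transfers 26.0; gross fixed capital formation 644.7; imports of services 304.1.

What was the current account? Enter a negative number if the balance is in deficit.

362.7

Goods balance = 955.5 - 839.9 = 115.6
Services balance = 532.1 - 304.1 = 228.0
Trade balance (goods + services) = 115.6 + 228.0 = 343.6
Net primary income = 66.4 - 73.3 = -6.9
Net secondary income = 26.0
Current account = 343.6 + (-6.9) + 26.0 = 362.7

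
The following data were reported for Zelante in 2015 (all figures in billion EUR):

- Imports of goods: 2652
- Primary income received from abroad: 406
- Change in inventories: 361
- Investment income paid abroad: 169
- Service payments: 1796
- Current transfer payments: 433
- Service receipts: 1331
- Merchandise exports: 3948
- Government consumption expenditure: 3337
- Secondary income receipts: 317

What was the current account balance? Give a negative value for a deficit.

Goods balance = 3948 - 2652 = 1296
Services balance = 1331 - 1796 = -465
Trade balance (goods + services) = 1296 + (-465) = 831
Net primary income = 406 - 169 = 237
Net secondary income = 317 - 433 = -116
Current account = 831 + 237 + (-116) = 952

952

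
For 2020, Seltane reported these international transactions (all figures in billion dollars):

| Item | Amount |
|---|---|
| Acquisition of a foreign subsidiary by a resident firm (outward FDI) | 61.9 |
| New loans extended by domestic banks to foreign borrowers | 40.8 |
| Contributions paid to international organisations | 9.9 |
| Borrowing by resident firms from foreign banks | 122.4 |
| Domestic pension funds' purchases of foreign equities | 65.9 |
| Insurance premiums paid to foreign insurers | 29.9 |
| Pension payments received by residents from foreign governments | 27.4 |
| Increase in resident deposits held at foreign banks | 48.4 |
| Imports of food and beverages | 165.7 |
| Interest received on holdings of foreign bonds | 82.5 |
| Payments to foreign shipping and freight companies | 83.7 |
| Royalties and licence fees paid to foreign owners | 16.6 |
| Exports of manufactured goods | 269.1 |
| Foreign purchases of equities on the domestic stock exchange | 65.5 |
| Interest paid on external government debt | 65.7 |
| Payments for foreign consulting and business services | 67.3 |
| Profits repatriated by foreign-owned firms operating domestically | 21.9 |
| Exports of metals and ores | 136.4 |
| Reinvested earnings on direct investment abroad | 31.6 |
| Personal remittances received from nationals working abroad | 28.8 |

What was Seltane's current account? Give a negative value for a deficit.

115.1

Goods: -165.7 + 136.4 + 269.1 = 239.8
Services: -29.9 - 16.6 - 67.3 - 83.7 = -197.5
Primary income: -21.9 + 82.5 + 31.6 - 65.7 = 26.5
Secondary income: 27.4 + 28.8 - 9.9 = 46.3
Current account = 239.8 + (-197.5) + 26.5 + 46.3 = 115.1
(Excluded from the current account — financial account: acquisition of a foreign subsidiary by a resident firm (outward FDI) 61.9, new loans extended by domestic banks to foreign borrowers 40.8, borrowing by resident firms from foreign banks 122.4, domestic pension funds' purchases of foreign equities 65.9, increase in resident deposits held at foreign banks 48.4, foreign purchases of equities on the domestic stock exchange 65.5.)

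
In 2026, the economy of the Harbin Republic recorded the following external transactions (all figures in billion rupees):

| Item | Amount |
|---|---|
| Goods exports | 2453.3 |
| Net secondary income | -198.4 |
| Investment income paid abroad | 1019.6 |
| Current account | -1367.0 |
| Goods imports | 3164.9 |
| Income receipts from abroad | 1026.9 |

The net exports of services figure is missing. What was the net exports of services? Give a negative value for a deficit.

Current account = goods balance + services balance + net primary income + net secondary income
Sum of the known components = -902.7
Net exports of services = CA - (known components) = -1367.0 - (-902.7) = -464.3

-464.3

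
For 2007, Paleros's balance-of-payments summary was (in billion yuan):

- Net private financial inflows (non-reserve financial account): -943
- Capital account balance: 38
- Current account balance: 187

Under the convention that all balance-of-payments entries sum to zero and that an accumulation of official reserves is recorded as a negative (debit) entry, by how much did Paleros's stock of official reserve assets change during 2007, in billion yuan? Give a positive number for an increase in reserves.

-718

Official reserve transactions balance = -(187 + 38 + (-943)) = 718
An accumulation of reserves is recorded as a debit (negative entry), so the change in the stock of reserves is the negative of that balance.
Change in official reserves = -(718) = -718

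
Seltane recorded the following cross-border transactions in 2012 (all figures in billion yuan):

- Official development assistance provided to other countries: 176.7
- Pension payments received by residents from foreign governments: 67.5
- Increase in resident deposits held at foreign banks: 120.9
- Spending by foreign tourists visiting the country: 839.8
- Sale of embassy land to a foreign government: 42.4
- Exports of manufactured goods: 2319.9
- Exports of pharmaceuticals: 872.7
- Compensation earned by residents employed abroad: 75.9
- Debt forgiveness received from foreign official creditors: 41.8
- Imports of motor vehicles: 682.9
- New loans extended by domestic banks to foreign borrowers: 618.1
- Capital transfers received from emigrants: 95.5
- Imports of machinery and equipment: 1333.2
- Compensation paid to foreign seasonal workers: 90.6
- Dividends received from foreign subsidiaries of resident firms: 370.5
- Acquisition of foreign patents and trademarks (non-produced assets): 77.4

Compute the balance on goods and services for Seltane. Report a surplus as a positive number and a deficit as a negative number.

2016.3

Goods: 872.7 - 1333.2 - 682.9 + 2319.9 = 1176.5
Services: 839.8
Trade balance = 1176.5 + 839.8 = 2016.3
(Excluded from the trade balance — secondary income: official development assistance provided to other countries 176.7, pension payments received by residents from foreign governments 67.5; financial account: increase in resident deposits held at foreign banks 120.9, new loans extended by domestic banks to foreign borrowers 618.1; capital account: sale of embassy land to a foreign government 42.4, debt forgiveness received from foreign official creditors 41.8, capital transfers received from emigrants 95.5, acquisition of foreign patents and trademarks (non-produced assets) 77.4; primary income: compensation earned by residents employed abroad 75.9, compensation paid to foreign seasonal workers 90.6, dividends received from foreign subsidiaries of resident firms 370.5.)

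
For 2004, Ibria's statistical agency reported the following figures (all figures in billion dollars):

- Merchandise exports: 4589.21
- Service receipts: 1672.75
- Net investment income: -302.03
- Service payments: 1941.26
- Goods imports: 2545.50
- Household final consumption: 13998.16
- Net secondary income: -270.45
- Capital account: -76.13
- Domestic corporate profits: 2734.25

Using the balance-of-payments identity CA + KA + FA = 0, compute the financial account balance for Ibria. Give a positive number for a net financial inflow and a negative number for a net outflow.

-1126.59

Goods balance = 4589.21 - 2545.50 = 2043.71
Services balance = 1672.75 - 1941.26 = -268.51
Trade balance (goods + services) = 2043.71 + (-268.51) = 1775.20
Net primary income = -302.03
Net secondary income = -270.45
Current account = 1775.20 + (-302.03) + (-270.45) = 1202.72
Financial account = -(1202.72 + (-76.13)) = -1126.59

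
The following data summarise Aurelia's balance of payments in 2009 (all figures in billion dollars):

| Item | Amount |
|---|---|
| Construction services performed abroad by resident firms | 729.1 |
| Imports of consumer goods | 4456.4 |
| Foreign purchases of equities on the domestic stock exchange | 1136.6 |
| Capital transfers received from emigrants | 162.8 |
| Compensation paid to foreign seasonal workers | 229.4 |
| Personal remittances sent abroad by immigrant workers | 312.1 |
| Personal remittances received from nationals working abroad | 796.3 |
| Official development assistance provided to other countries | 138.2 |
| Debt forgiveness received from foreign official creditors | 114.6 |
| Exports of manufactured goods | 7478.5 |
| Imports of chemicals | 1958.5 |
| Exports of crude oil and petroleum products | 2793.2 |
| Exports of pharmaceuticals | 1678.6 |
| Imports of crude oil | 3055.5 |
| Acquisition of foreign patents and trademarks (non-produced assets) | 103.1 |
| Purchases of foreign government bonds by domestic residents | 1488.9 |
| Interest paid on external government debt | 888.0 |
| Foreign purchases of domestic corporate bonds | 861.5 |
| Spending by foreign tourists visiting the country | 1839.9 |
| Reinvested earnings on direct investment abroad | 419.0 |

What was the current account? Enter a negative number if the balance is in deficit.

Goods: -4456.4 + 1678.6 + 2793.2 - 1958.5 + 7478.5 - 3055.5 = 2479.9
Services: 729.1 + 1839.9 = 2569.0
Primary income: -229.4 - 888.0 + 419.0 = -698.4
Secondary income: -312.1 - 138.2 + 796.3 = 346.0
Current account = 2479.9 + 2569.0 + (-698.4) + 346.0 = 4696.5
(Excluded from the current account — financial account: foreign purchases of equities on the domestic stock exchange 1136.6, purchases of foreign government bonds by domestic residents 1488.9, foreign purchases of domestic corporate bonds 861.5; capital account: capital transfers received from emigrants 162.8, debt forgiveness received from foreign official creditors 114.6, acquisition of foreign patents and trademarks (non-produced assets) 103.1.)

4696.5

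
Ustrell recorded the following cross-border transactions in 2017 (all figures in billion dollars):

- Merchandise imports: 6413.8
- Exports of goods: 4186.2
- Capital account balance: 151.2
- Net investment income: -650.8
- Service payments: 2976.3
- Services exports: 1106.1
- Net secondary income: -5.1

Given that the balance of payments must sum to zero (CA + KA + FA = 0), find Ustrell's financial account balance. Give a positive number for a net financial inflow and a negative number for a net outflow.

Goods balance = 4186.2 - 6413.8 = -2227.6
Services balance = 1106.1 - 2976.3 = -1870.2
Trade balance (goods + services) = -2227.6 + (-1870.2) = -4097.8
Net primary income = -650.8
Net secondary income = -5.1
Current account = -4097.8 + (-650.8) + (-5.1) = -4753.7
Financial account = -(-4753.7 + 151.2) = 4602.5

4602.5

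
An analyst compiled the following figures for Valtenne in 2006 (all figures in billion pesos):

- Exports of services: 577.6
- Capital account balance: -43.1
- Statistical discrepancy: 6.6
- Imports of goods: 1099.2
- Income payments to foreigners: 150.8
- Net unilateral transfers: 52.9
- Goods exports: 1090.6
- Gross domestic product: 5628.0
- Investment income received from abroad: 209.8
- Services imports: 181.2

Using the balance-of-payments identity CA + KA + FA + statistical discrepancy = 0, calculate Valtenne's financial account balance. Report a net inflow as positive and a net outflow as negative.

Goods balance = 1090.6 - 1099.2 = -8.6
Services balance = 577.6 - 181.2 = 396.4
Trade balance (goods + services) = -8.6 + 396.4 = 387.8
Net primary income = 209.8 - 150.8 = 59.0
Net secondary income = 52.9
Current account = 387.8 + 59.0 + 52.9 = 499.7
Financial account = -(499.7 + (-43.1) + 6.6) = -463.2

-463.2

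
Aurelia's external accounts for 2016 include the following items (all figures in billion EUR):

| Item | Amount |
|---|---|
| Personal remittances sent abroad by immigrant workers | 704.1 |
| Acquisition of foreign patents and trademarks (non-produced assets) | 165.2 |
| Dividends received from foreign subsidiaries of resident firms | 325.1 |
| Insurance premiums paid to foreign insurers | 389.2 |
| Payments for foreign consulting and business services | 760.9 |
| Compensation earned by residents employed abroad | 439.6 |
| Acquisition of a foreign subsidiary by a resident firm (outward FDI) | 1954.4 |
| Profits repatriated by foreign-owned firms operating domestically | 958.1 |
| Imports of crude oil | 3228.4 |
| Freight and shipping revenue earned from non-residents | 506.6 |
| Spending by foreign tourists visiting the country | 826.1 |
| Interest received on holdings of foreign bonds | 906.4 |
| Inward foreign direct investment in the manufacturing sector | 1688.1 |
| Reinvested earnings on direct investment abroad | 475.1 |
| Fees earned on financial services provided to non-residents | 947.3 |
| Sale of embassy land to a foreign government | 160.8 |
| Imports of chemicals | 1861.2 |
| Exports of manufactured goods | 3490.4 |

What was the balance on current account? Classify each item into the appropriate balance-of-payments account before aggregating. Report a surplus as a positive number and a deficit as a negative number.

14.7

Goods: -1861.2 - 3228.4 + 3490.4 = -1599.2
Services: -389.2 + 826.1 + 947.3 + 506.6 - 760.9 = 1129.9
Primary income: 325.1 + 439.6 - 958.1 + 906.4 + 475.1 = 1188.1
Secondary income: -704.1
Current account = (-1599.2) + 1129.9 + 1188.1 + (-704.1) = 14.7
(Excluded from the current account — capital account: acquisition of foreign patents and trademarks (non-produced assets) 165.2, sale of embassy land to a foreign government 160.8; financial account: acquisition of a foreign subsidiary by a resident firm (outward FDI) 1954.4, inward foreign direct investment in the manufacturing sector 1688.1.)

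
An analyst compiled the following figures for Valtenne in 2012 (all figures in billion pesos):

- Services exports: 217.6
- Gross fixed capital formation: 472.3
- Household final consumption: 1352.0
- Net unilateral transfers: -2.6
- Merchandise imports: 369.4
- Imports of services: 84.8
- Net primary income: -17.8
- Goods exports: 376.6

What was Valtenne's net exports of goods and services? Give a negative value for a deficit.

Goods balance = 376.6 - 369.4 = 7.2
Services balance = 217.6 - 84.8 = 132.8
Trade balance (goods + services) = 7.2 + 132.8 = 140.0

140.0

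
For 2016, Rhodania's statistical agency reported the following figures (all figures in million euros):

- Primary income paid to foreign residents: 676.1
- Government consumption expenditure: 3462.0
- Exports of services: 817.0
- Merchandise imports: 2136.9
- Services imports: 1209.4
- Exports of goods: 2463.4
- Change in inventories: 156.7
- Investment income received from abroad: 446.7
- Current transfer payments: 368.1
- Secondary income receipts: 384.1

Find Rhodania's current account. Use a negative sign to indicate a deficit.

-279.3

Goods balance = 2463.4 - 2136.9 = 326.5
Services balance = 817.0 - 1209.4 = -392.4
Trade balance (goods + services) = 326.5 + (-392.4) = -65.9
Net primary income = 446.7 - 676.1 = -229.4
Net secondary income = 384.1 - 368.1 = 16.0
Current account = -65.9 + (-229.4) + 16.0 = -279.3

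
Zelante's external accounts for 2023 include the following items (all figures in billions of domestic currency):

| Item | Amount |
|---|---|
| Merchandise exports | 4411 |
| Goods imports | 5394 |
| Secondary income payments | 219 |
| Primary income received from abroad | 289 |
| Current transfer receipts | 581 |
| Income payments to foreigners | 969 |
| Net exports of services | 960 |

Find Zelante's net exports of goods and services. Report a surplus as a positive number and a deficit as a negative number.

-23

Goods balance = 4411 - 5394 = -983
Services balance = 960
Trade balance (goods + services) = -983 + 960 = -23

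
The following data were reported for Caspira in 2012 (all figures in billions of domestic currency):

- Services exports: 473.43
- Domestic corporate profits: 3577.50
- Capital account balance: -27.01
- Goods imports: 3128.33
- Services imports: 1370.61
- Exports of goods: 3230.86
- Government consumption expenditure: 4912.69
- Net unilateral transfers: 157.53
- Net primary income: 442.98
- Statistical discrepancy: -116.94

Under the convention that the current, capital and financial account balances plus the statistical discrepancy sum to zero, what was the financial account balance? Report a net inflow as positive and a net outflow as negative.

338.09

Goods balance = 3230.86 - 3128.33 = 102.53
Services balance = 473.43 - 1370.61 = -897.18
Trade balance (goods + services) = 102.53 + (-897.18) = -794.65
Net primary income = 442.98
Net secondary income = 157.53
Current account = -794.65 + 442.98 + 157.53 = -194.14
Financial account = -(-194.14 + (-27.01) + (-116.94)) = 338.09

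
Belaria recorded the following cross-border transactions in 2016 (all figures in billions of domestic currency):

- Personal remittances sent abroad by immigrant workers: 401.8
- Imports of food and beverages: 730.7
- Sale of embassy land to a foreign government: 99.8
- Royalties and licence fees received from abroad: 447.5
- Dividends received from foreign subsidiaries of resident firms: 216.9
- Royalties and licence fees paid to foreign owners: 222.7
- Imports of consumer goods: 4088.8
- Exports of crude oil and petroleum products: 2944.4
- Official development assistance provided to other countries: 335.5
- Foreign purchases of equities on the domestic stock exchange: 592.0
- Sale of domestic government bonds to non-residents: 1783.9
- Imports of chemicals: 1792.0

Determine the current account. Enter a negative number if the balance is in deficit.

-3962.7

Goods: -4088.8 - 1792.0 + 2944.4 - 730.7 = -3667.1
Services: 447.5 - 222.7 = 224.8
Primary income: 216.9
Secondary income: -335.5 - 401.8 = -737.3
Current account = (-3667.1) + 224.8 + 216.9 + (-737.3) = -3962.7
(Excluded from the current account — capital account: sale of embassy land to a foreign government 99.8; financial account: foreign purchases of equities on the domestic stock exchange 592.0, sale of domestic government bonds to non-residents 1783.9.)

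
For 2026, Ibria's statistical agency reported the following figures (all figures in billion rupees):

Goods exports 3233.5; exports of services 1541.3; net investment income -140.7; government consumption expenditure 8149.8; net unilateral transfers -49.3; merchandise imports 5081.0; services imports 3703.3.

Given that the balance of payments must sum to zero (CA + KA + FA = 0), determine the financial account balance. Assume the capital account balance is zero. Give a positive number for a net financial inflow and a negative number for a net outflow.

4199.5

Goods balance = 3233.5 - 5081.0 = -1847.5
Services balance = 1541.3 - 3703.3 = -2162.0
Trade balance (goods + services) = -1847.5 + (-2162.0) = -4009.5
Net primary income = -140.7
Net secondary income = -49.3
Current account = -4009.5 + (-140.7) + (-49.3) = -4199.5
Financial account = -(-4199.5) = 4199.5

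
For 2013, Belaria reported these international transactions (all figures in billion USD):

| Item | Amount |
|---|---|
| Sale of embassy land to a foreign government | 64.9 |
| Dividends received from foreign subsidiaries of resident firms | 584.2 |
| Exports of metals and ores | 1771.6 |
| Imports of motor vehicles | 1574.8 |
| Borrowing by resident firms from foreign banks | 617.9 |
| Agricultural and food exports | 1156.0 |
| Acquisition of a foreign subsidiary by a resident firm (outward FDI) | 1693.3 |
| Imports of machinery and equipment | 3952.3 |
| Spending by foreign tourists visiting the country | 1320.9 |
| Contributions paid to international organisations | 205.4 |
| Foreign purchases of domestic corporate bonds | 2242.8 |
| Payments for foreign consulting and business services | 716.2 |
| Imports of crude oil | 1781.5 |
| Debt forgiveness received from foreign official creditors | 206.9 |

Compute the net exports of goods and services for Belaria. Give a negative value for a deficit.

-3776.3

Goods: -1781.5 - 1574.8 - 3952.3 + 1771.6 + 1156.0 = -4381.0
Services: -716.2 + 1320.9 = 604.7
Trade balance = -4381.0 + 604.7 = -3776.3
(Excluded from the trade balance — capital account: sale of embassy land to a foreign government 64.9, debt forgiveness received from foreign official creditors 206.9; primary income: dividends received from foreign subsidiaries of resident firms 584.2; financial account: borrowing by resident firms from foreign banks 617.9, acquisition of a foreign subsidiary by a resident firm (outward FDI) 1693.3, foreign purchases of domestic corporate bonds 2242.8; secondary income: contributions paid to international organisations 205.4.)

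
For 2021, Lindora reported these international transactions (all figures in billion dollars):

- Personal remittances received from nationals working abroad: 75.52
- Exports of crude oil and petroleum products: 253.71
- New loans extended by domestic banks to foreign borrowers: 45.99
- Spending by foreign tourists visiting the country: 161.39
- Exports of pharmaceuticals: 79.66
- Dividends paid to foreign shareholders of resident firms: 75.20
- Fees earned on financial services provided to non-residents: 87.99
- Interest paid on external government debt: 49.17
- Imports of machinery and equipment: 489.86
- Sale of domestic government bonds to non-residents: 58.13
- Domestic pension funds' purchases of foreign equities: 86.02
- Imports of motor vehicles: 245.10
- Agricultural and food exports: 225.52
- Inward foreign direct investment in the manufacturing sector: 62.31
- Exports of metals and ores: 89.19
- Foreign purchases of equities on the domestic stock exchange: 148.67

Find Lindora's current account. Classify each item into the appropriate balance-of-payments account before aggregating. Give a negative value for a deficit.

113.65

Goods: 79.66 + 89.19 - 245.10 + 225.52 - 489.86 + 253.71 = -86.88
Services: 161.39 + 87.99 = 249.38
Primary income: -75.20 - 49.17 = -124.37
Secondary income: 75.52
Current account = (-86.88) + 249.38 + (-124.37) + 75.52 = 113.65
(Excluded from the current account — financial account: new loans extended by domestic banks to foreign borrowers 45.99, sale of domestic government bonds to non-residents 58.13, domestic pension funds' purchases of foreign equities 86.02, inward foreign direct investment in the manufacturing sector 62.31, foreign purchases of equities on the domestic stock exchange 148.67.)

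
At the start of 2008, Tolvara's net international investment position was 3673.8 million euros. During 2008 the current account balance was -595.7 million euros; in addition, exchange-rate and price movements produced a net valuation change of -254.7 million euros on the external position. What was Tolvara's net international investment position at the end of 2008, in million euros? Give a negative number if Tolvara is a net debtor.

Change in NIIP = current account + net valuation change = -595.7 + (-254.7) = -850.4
End-of-year NIIP = 3673.8 + (-850.4) = 2823.4

2823.4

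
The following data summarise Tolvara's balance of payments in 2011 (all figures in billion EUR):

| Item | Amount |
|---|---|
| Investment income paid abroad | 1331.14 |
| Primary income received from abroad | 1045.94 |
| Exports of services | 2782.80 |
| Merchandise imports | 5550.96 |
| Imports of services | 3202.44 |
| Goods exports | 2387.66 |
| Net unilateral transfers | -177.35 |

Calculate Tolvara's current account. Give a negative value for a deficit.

Goods balance = 2387.66 - 5550.96 = -3163.30
Services balance = 2782.80 - 3202.44 = -419.64
Trade balance (goods + services) = -3163.30 + (-419.64) = -3582.94
Net primary income = 1045.94 - 1331.14 = -285.20
Net secondary income = -177.35
Current account = -3582.94 + (-285.20) + (-177.35) = -4045.49

-4045.49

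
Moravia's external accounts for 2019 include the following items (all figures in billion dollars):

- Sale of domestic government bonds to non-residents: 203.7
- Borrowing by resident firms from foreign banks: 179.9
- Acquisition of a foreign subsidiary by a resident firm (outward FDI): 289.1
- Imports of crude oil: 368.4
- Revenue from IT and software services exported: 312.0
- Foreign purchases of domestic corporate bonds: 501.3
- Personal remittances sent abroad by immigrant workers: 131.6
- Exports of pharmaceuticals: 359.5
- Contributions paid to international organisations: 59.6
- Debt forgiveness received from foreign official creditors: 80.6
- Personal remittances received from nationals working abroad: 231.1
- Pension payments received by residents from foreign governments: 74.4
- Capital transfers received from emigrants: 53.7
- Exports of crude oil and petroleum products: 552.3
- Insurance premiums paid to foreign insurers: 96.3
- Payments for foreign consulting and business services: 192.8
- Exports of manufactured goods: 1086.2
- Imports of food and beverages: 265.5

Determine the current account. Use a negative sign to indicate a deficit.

Goods: -368.4 + 1086.2 + 552.3 - 265.5 + 359.5 = 1364.1
Services: -192.8 - 96.3 + 312.0 = 22.9
Secondary income: -59.6 - 131.6 + 231.1 + 74.4 = 114.3
Current account = 1364.1 + 22.9 + 114.3 = 1501.3
(Excluded from the current account — financial account: sale of domestic government bonds to non-residents 203.7, borrowing by resident firms from foreign banks 179.9, acquisition of a foreign subsidiary by a resident firm (outward FDI) 289.1, foreign purchases of domestic corporate bonds 501.3; capital account: debt forgiveness received from foreign official creditors 80.6, capital transfers received from emigrants 53.7.)

1501.3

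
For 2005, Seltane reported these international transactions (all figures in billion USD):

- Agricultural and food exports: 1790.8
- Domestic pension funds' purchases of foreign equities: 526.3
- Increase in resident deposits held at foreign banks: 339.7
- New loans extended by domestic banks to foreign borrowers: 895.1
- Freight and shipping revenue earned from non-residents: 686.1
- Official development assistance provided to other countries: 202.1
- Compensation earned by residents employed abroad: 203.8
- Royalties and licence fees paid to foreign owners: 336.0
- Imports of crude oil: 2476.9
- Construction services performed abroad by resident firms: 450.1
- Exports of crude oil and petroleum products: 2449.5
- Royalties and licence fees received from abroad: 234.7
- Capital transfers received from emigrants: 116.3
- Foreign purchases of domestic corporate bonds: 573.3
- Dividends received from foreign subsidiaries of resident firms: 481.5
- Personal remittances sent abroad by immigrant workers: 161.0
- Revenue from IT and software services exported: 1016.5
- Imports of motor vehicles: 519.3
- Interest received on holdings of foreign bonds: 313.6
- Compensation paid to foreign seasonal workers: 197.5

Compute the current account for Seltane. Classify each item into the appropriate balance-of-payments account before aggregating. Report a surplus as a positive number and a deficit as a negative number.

3733.8

Goods: -2476.9 + 1790.8 + 2449.5 - 519.3 = 1244.1
Services: 234.7 - 336.0 + 450.1 + 686.1 + 1016.5 = 2051.4
Primary income: 481.5 + 313.6 + 203.8 - 197.5 = 801.4
Secondary income: -161.0 - 202.1 = -363.1
Current account = 1244.1 + 2051.4 + 801.4 + (-363.1) = 3733.8
(Excluded from the current account — financial account: domestic pension funds' purchases of foreign equities 526.3, increase in resident deposits held at foreign banks 339.7, new loans extended by domestic banks to foreign borrowers 895.1, foreign purchases of domestic corporate bonds 573.3; capital account: capital transfers received from emigrants 116.3.)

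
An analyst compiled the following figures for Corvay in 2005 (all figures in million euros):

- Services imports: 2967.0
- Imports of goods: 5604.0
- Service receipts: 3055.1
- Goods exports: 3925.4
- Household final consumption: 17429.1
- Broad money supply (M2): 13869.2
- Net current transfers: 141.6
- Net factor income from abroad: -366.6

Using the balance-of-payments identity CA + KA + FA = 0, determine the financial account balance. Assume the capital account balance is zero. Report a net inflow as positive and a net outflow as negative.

1815.5

Goods balance = 3925.4 - 5604.0 = -1678.6
Services balance = 3055.1 - 2967.0 = 88.1
Trade balance (goods + services) = -1678.6 + 88.1 = -1590.5
Net primary income = -366.6
Net secondary income = 141.6
Current account = -1590.5 + (-366.6) + 141.6 = -1815.5
Financial account = -(-1815.5) = 1815.5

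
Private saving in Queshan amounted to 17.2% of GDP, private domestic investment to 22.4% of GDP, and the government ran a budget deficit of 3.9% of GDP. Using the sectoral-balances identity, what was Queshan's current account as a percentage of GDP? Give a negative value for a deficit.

By the sectoral-balances identity, CA = (S_private - I) + (T - G).
Private balance = 17.2 - 22.4 = -5.2
Government balance (T - G) = -3.9
CA = -5.2 + (-3.9) = -9.1

-9.1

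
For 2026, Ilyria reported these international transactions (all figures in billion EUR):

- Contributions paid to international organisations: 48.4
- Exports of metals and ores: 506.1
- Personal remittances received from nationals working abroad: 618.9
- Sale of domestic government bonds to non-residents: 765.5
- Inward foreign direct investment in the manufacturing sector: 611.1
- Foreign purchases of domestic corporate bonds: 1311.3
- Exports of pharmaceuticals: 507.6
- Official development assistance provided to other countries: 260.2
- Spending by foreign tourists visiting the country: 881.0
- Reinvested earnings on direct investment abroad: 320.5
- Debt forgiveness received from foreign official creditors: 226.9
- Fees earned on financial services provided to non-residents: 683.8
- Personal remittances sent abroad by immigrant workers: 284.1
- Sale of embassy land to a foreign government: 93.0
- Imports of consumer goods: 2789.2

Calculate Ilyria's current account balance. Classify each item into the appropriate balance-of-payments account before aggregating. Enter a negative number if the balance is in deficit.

Goods: 506.1 + 507.6 - 2789.2 = -1775.5
Services: 881.0 + 683.8 = 1564.8
Primary income: 320.5
Secondary income: -284.1 - 260.2 + 618.9 - 48.4 = 26.2
Current account = (-1775.5) + 1564.8 + 320.5 + 26.2 = 136.0
(Excluded from the current account — financial account: sale of domestic government bonds to non-residents 765.5, inward foreign direct investment in the manufacturing sector 611.1, foreign purchases of domestic corporate bonds 1311.3; capital account: debt forgiveness received from foreign official creditors 226.9, sale of embassy land to a foreign government 93.0.)

136.0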